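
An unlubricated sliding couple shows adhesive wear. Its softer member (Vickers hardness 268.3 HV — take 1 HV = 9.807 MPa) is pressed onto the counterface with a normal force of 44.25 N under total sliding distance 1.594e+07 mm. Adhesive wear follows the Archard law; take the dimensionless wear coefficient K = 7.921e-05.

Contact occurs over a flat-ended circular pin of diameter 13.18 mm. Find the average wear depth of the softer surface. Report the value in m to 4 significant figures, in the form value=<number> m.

value=1.556e-04 m

All working math runs at full float precision, and the intermediates are displayed rounded. Rounded just once to four significant digits.
Path length L = 1.594e+07 mm = 1.594e+04 m.
Hardness H = 268.3 HV × 9.807 MPa/HV = 2631 MPa = 2.631e+09 Pa.
Pin diameter d = 13.18 mm = 0.01318 m. Contact area A = π·d²/4 = π·(0.01318 m)²/4 = 1.364e-04 m².
Restated in SI base units: W = 44.25 N, H = 2.631e+09 Pa, K = 7.921e-05.
Volume removed: V = K·W·L/H = 7.921e-05 · 44.25 · 1.594e+04 / 2.631e+09 = 2.123e-08 m³.
Mean wear depth h = V/A = 2.123e-08 / 1.364e-04 = 1.556e-04 m.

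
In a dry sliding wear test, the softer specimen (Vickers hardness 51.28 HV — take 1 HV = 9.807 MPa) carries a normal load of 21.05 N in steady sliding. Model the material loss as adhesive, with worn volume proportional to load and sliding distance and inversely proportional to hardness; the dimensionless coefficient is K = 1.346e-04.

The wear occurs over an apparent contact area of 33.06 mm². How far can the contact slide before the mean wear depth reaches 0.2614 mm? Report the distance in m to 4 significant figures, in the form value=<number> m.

The algebra maintains full precision — intermediate values are printed rounded; one final rounding: 4 significant figures.
Convert: Hardness H = 51.28 HV × 9.807 MPa/HV = 502.9 MPa = 5.029e+08 Pa.
Convert: Contact area A = 33.06 mm² = 3.306e-05 m².
Convert: Depth limit h_lim = 0.2614 mm = 2.614e-04 m.
Expressed in SI base units: W = 21.05 N, H = 5.029e+08 Pa, K = 1.346e-04.
Permissible volume V_lim = h_lim·A = 2.614e-04 · 3.306e-05 = 8.642e-09 m³.
So the life L = V_lim·H/(K·W) = 8.642e-09 · 5.029e+08 / (1.346e-04 · 21.05) = 1534 m.

value=1534 m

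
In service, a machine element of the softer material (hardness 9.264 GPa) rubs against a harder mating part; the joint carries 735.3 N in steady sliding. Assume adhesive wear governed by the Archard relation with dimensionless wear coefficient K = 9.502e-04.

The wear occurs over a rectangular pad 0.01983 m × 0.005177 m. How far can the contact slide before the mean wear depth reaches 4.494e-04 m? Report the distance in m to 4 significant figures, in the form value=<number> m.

value=611.7 m

Printed values are rounded. Every step holds exact precision; rounded once at the end, at four significant digits.
Convert: Hardness H = 9.264 GPa = 9.264e+09 Pa.
Convert: Contact area A = 0.01983 m × 0.005177 m = 1.027e-04 m².
SI base units throughout: W = 735.3 N, H = 9.264e+09 Pa, K = 9.502e-04.
Limit volume V_lim = h_lim·A = 4.494e-04 · 1.027e-04 = 4.614e-08 m³.
Thus life L = V_lim·H/(K·W) = 4.614e-08 · 9.264e+09 / (9.502e-04 · 735.3) = 611.7 m.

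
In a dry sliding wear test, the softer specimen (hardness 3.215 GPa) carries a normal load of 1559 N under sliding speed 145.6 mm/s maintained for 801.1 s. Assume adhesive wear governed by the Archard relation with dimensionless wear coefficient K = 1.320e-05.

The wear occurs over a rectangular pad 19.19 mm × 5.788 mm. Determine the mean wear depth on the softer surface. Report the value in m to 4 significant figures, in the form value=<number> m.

All working math holds full float precision — intermediates are displayed rounded; a lone final rounding, at four significant figures.
Sliding speed v = 145.6 mm/s = 0.1456 m/s. Path length L = v·t = 0.1456 m/s × 801.1 s = 116.6 m.
Hardness H = 3.215 GPa = 3.215e+09 Pa.
Pad sides 19.19 mm × 5.788 mm = 0.01919 m × 0.005788 m. Contact area A = 0.01919 m × 0.005788 m = 1.111e-04 m².
In SI base units, W = 1559 N, H = 3.215e+09 Pa, K = 1.320e-05.
Archard relation: V = K·W·L/H = 1.320e-05 · 1559 · 116.6 / 3.215e+09 = 7.466e-10 m³.
Wear depth h = V/A = 7.466e-10 / 1.111e-04 = 6.722e-06 m.

value=6.722e-06 m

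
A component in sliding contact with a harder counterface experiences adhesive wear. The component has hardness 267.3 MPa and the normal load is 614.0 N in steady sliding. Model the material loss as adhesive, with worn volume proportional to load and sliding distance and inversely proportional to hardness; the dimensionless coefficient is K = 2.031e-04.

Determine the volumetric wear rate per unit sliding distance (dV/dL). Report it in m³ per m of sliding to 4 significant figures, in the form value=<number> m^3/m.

Every step keeps full precision — intermediate values are displayed rounded; one last rounding: four significant digits.
Hardness H = 267.3 MPa = 2.673e+08 Pa.
Restated in SI base units: W = 614.0 N, H = 2.673e+08 Pa, K = 2.031e-04.
Volumetric rate dV/dL = K·W/H (no L dependence): 2.031e-04 · 614.0 / 2.673e+08 = 4.665e-10 m³/m.

value=4.665e-10 m^3/m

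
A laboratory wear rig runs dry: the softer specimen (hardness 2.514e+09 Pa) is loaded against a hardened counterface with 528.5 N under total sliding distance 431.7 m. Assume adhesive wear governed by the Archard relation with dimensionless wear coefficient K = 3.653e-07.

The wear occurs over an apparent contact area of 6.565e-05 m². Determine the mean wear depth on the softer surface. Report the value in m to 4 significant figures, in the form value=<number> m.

The intermediates appear rounded. The computation holds full precision — a lone final rounding to 4 significant digits.
SI base units throughout: W = 528.5 N, H = 2.514e+09 Pa, K = 3.653e-07.
The Archard volume V = K·W·L/H = 3.653e-07 · 528.5 · 431.7 / 2.514e+09 = 3.315e-11 m³.
Mean depth h = V/A = 3.315e-11 / 6.565e-05 = 5.050e-07 m.

value=5.050e-07 m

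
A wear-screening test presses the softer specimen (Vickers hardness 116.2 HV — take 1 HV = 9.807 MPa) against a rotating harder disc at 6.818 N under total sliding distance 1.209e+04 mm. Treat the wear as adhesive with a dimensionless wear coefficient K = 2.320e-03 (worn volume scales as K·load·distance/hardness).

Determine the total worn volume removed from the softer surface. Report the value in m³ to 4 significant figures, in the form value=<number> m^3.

value=1.678e-10 m^3

Shown intermediates are rounded, and all arithmetic holds full precision, and rounded just once, at 4 significant figures.
Convert: Total distance L = 1.209e+04 mm = 12.09 m.
Convert: Hardness H = 116.2 HV × 9.807 MPa/HV = 1140 MPa = 1.140e+09 Pa.
Collected in SI base units: W = 6.818 N, H = 1.140e+09 Pa, K = 2.320e-03.
Worn volume V = K·W·L/H = 2.320e-03 · 6.818 · 12.09 / 1.140e+09 = 1.678e-10 m³.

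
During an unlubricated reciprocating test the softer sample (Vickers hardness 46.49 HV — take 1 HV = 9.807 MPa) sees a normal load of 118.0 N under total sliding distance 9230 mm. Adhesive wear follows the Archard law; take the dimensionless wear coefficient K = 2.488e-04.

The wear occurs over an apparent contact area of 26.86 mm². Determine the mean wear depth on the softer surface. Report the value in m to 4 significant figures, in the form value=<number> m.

value=2.213e-05 m

Each operation maintains full float precision — the intermediates are shown rounded, and one final rounding to four significant figures.
Convert: The distance L = 9230 mm = 9.230 m.
Convert: Hardness H = 46.49 HV × 9.807 MPa/HV = 455.9 MPa = 4.559e+08 Pa.
Convert: Contact area A = 26.86 mm² = 2.686e-05 m².
SI base units throughout: W = 118.0 N, H = 4.559e+08 Pa, K = 2.488e-04.
Wear volume V = K·W·L/H = 2.488e-04 · 118.0 · 9.230 / 4.559e+08 = 5.943e-10 m³.
Average depth h = V/A = 5.943e-10 / 2.686e-05 = 2.213e-05 m.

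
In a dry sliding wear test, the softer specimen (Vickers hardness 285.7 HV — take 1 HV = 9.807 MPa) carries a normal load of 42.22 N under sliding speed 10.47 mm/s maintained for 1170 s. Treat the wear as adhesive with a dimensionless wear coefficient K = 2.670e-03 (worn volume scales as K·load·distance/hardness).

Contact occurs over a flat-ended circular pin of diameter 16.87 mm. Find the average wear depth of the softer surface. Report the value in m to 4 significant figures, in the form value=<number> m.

value=2.205e-06 m

The computation maintains full float precision — intermediate values are displayed rounded — rounded just once: 4 significant digits.
Convert: Sliding speed v = 10.47 mm/s = 0.01047 m/s. Distance L = v·t = 0.01047 m/s × 1170 s = 12.25 m.
Convert: Hardness H = 285.7 HV × 9.807 MPa/HV = 2802 MPa = 2.802e+09 Pa.
Convert: Pin diameter d = 16.87 mm = 0.01687 m. Contact area A = π·d²/4 = π·(0.01687 m)²/4 = 2.235e-04 m².
Collected in SI base units: W = 42.22 N, H = 2.802e+09 Pa, K = 2.670e-03.
Wear volume V = K·W·L/H = 2.670e-03 · 42.22 · 12.25 / 2.802e+09 = 4.929e-10 m³.
Average depth h = V/A = 4.929e-10 / 2.235e-04 = 2.205e-06 m.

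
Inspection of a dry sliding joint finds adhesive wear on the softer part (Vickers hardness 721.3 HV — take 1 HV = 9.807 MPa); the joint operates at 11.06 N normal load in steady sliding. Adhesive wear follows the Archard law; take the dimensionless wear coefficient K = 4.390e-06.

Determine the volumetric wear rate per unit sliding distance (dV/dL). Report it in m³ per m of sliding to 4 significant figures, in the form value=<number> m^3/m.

The computation runs at full float precision. Intermediates are shown rounded; a single final rounding, at 4 significant figures.
Convert: Hardness H = 721.3 HV × 9.807 MPa/HV = 7074 MPa = 7.074e+09 Pa.
SI base units throughout: W = 11.06 N, H = 7.074e+09 Pa, K = 4.390e-06.
Sliding wear rate dV/dL = K·W/H — distance-free: 4.390e-06 · 11.06 / 7.074e+09 = 6.864e-15 m³/m.

value=6.864e-15 m^3/m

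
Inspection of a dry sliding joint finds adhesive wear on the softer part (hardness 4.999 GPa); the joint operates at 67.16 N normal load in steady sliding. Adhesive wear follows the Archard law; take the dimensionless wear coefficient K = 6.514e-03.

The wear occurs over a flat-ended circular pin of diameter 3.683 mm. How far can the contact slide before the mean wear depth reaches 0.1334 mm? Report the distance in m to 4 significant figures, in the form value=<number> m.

value=16.24 m

Intermediates appear rounded. All arithmetic holds full float precision — a single final rounding to four significant figures.
Convert: Hardness H = 4.999 GPa = 4.999e+09 Pa.
Convert: Pin diameter d = 3.683 mm = 0.003683 m. Contact area A = π·d²/4 = π·(0.003683 m)²/4 = 1.065e-05 m².
Convert: Depth limit h_lim = 0.1334 mm = 1.334e-04 m.
In SI base units: W = 67.16 N, H = 4.999e+09 Pa, K = 6.514e-03.
At the depth limit, V_lim = h_lim·A = 1.334e-04 · 1.065e-05 = 1.421e-09 m³.
Thus life L = V_lim·H/(K·W) = 1.421e-09 · 4.999e+09 / (6.514e-03 · 67.16) = 16.24 m.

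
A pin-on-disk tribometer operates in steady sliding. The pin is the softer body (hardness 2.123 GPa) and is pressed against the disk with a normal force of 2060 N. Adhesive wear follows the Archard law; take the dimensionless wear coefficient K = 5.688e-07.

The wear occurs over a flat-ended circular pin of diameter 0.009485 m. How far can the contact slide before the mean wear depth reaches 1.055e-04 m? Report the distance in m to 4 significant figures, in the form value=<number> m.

The computation maintains exact precision; printed values are rounded, and a lone final rounding, at 4 significant digits.
Hardness H = 2.123 GPa = 2.123e+09 Pa.
Contact area A = π·d²/4 = π·(0.009485 m)²/4 = 7.066e-05 m².
Collected in SI base units: W = 2060 N, H = 2.123e+09 Pa, K = 5.688e-07.
Allowed volume V_lim = h_lim·A = 1.055e-04 · 7.066e-05 = 7.454e-09 m³.
Inverting, life L = V_lim·H/(K·W) = 7.454e-09 · 2.123e+09 / (5.688e-07 · 2060) = 1.351e+04 m.

value=1.351e+04 m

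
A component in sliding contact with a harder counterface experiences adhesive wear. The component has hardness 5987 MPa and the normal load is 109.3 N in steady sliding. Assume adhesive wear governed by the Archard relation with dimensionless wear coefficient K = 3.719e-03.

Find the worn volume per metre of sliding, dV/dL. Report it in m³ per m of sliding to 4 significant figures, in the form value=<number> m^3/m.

value=6.789e-11 m^3/m

The intermediates are shown rounded. All arithmetic holds full precision; a lone final rounding: 4 significant figures.
Hardness H = 5987 MPa = 5.987e+09 Pa.
SI base units throughout: W = 109.3 N, H = 5.987e+09 Pa, K = 3.719e-03.
Sliding wear rate dV/dL = K·W/H, per unit distance: 3.719e-03 · 109.3 / 5.987e+09 = 6.789e-11 m³/m.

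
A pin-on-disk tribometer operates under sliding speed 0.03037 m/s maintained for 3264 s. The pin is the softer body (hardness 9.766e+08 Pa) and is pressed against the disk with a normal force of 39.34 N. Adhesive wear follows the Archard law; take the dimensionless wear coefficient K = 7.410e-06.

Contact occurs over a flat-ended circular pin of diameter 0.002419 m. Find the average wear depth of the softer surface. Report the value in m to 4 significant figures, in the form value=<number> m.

All arithmetic runs at full precision. The intermediates are displayed rounded; one final rounding to four significant digits.
Convert: Distance L = v·t = 0.03037 m/s × 3264 s = 99.13 m.
Convert: Contact area A = π·d²/4 = π·(0.002419 m)²/4 = 4.596e-06 m².
Restated in SI base units: W = 39.34 N, H = 9.766e+08 Pa, K = 7.410e-06.
Wear volume V = K·W·L/H = 7.410e-06 · 39.34 · 99.13 / 9.766e+08 = 2.959e-11 m³.
Depth of wear h = V/A = 2.959e-11 / 4.596e-06 = 6.438e-06 m.

value=6.438e-06 m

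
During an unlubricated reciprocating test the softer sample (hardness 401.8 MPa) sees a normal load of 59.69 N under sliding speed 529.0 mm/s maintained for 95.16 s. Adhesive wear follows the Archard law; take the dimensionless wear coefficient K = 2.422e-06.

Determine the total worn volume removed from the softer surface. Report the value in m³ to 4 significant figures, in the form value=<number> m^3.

value=1.811e-11 m^3

Shown intermediates are rounded. All arithmetic holds full precision; a lone final rounding to 4 significant digits.
Convert: Sliding speed v = 529.0 mm/s = 0.5290 m/s. The distance L = v·t = 0.5290 m/s × 95.16 s = 50.34 m.
Convert: Hardness H = 401.8 MPa = 4.018e+08 Pa.
In SI base units: W = 59.69 N, H = 4.018e+08 Pa, K = 2.422e-06.
Wear volume V = K·W·L/H = 2.422e-06 · 59.69 · 50.34 / 4.018e+08 = 1.811e-11 m³.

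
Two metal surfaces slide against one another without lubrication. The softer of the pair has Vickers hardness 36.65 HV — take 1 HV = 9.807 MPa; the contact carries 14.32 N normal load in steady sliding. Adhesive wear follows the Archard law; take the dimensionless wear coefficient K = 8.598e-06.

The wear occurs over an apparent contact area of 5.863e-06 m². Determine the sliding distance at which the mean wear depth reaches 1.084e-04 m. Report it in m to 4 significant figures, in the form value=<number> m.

Shown intermediates are rounded, and all arithmetic keeps full float precision. Rounded once at the end, at 4 significant figures.
Convert: Hardness H = 36.65 HV × 9.807 MPa/HV = 359.4 MPa = 3.594e+08 Pa.
In SI base units, W = 14.32 N, H = 3.594e+08 Pa, K = 8.598e-06.
At the depth limit, V_lim = h_lim·A = 1.084e-04 · 5.863e-06 = 6.355e-10 m³.
So the life L = V_lim·H/(K·W) = 6.355e-10 · 3.594e+08 / (8.598e-06 · 14.32) = 1855 m.

value=1855 m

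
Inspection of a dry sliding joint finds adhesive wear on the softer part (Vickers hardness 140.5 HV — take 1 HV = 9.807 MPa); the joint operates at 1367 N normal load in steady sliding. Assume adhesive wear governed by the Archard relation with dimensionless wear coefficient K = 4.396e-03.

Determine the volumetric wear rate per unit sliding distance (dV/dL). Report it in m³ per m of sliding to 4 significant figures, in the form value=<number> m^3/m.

value=4.361e-09 m^3/m

Printed values are rounded. All working math runs at full precision, and rounded just once: 4 significant figures.
Hardness H = 140.5 HV × 9.807 MPa/HV = 1378 MPa = 1.378e+09 Pa.
In SI base units, W = 1367 N, H = 1.378e+09 Pa, K = 4.396e-03.
Rate of wear dV/dL = K·W/H: 4.396e-03 · 1367 / 1.378e+09 = 4.361e-09 m³/m.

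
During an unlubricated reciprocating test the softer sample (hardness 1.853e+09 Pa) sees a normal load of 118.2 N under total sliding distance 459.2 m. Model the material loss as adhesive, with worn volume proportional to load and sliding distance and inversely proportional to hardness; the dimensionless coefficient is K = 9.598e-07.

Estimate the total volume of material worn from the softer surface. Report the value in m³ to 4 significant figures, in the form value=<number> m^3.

Intermediates are shown rounded; all arithmetic holds full precision — a single final rounding to 4 significant digits.
Expressed in SI base units: W = 118.2 N, H = 1.853e+09 Pa, K = 9.598e-07.
By Archard's law, V = K·W·L/H = 9.598e-07 · 118.2 · 459.2 / 1.853e+09 = 2.811e-11 m³.

value=2.811e-11 m^3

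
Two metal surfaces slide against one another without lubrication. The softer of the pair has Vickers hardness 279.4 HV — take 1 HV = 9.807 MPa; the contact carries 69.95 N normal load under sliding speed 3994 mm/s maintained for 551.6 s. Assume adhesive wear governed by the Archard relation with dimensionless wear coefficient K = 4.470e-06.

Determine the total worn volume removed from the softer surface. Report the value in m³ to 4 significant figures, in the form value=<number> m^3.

value=2.514e-10 m^3

The algebra runs at full precision; the intermediates are shown rounded. Rounded once at the end to 4 significant figures.
Convert: Sliding speed v = 3994 mm/s = 3.994 m/s. Distance covered L = v·t = 3.994 m/s × 551.6 s = 2203 m.
Convert: Hardness H = 279.4 HV × 9.807 MPa/HV = 2740 MPa = 2.740e+09 Pa.
Collected in SI base units: W = 69.95 N, H = 2.740e+09 Pa, K = 4.470e-06.
Wear volume V = K·W·L/H = 4.470e-06 · 69.95 · 2203 / 2.740e+09 = 2.514e-10 m³.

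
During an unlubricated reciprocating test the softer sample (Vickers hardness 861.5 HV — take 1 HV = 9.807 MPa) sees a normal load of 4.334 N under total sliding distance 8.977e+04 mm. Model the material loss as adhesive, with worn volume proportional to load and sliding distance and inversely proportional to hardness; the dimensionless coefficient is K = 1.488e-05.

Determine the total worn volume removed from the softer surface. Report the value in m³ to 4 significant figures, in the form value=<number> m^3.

The intermediates are printed rounded, and every step runs at full precision. Rounded just once to 4 significant digits.
Sliding distance L = 8.977e+04 mm = 89.77 m.
Hardness H = 861.5 HV × 9.807 MPa/HV = 8449 MPa = 8.449e+09 Pa.
Restated in SI base units: W = 4.334 N, H = 8.449e+09 Pa, K = 1.488e-05.
Archard relation: V = K·W·L/H = 1.488e-05 · 4.334 · 89.77 / 8.449e+09 = 6.852e-13 m³.

value=6.852e-13 m^3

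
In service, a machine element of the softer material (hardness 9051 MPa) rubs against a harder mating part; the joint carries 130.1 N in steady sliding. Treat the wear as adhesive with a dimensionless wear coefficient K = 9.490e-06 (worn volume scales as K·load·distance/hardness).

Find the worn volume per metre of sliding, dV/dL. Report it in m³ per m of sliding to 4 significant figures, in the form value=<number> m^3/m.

value=1.364e-13 m^3/m

The intermediates are shown rounded. The computation runs at full float precision. Rounded once at the end, at 4 significant digits.
Hardness H = 9051 MPa = 9.051e+09 Pa.
Expressed in SI base units: W = 130.1 N, H = 9.051e+09 Pa, K = 9.490e-06.
Sliding wear rate dV/dL = K·W/H (independent of L): 9.490e-06 · 130.1 / 9.051e+09 = 1.364e-13 m³/m.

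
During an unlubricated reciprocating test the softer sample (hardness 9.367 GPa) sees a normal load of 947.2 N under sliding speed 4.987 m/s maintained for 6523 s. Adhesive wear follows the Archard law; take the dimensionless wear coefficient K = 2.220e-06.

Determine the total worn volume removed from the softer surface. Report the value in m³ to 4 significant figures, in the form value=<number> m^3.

Shown intermediates are rounded; all arithmetic runs at full precision; one final rounding to 4 significant digits.
Path length L = v·t = 4.987 m/s × 6523 s = 3.253e+04 m.
Hardness H = 9.367 GPa = 9.367e+09 Pa.
Working in SI base units: W = 947.2 N, H = 9.367e+09 Pa, K = 2.220e-06.
Archard relation: V = K·W·L/H = 2.220e-06 · 947.2 · 3.253e+04 / 9.367e+09 = 7.303e-09 m³.

value=7.303e-09 m^3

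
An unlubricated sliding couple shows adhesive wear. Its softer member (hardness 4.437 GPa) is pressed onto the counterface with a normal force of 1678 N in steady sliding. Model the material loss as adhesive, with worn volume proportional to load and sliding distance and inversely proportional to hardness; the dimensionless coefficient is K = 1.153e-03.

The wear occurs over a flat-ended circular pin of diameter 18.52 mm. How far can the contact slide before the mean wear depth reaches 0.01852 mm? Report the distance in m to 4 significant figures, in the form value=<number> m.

Quoted intermediates are rounded; all working math carries full precision — a single final rounding, at 4 significant digits.
Hardness H = 4.437 GPa = 4.437e+09 Pa.
Pin diameter d = 18.52 mm = 0.01852 m. Contact area A = π·d²/4 = π·(0.01852 m)²/4 = 2.694e-04 m².
Depth limit h_lim = 0.01852 mm = 1.852e-05 m.
Expressed in SI base units: W = 1678 N, H = 4.437e+09 Pa, K = 1.153e-03.
Volume at the limit: V_lim = h_lim·A = 1.852e-05 · 2.694e-04 = 4.989e-09 m³.
Thus life L = V_lim·H/(K·W) = 4.989e-09 · 4.437e+09 / (1.153e-03 · 1678) = 11.44 m.

value=11.44 m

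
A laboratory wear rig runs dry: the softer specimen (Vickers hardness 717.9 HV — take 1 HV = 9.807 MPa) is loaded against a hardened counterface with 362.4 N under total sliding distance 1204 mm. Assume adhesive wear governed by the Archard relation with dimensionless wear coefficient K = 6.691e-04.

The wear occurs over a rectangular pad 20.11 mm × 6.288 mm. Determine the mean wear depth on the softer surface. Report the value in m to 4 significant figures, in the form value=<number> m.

The intermediates are displayed rounded; each operation holds exact precision, and a single final rounding, at four significant figures.
Sliding distance L = 1204 mm = 1.204 m.
Hardness H = 717.9 HV × 9.807 MPa/HV = 7040 MPa = 7.040e+09 Pa.
Pad sides 20.11 mm × 6.288 mm = 0.02011 m × 0.006288 m. Contact area A = 0.02011 m × 0.006288 m = 1.265e-04 m².
In SI base units: W = 362.4 N, H = 7.040e+09 Pa, K = 6.691e-04.
By Archard's law, V = K·W·L/H = 6.691e-04 · 362.4 · 1.204 / 7.040e+09 = 4.147e-11 m³.
Mean depth h = V/A = 4.147e-11 / 1.265e-04 = 3.279e-07 m.

value=3.279e-07 m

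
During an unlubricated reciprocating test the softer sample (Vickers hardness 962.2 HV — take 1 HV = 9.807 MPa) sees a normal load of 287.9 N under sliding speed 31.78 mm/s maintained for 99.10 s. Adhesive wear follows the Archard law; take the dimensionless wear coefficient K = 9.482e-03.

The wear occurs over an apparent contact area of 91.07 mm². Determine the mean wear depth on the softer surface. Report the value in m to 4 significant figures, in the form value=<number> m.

Intermediate values appear rounded. All working math maintains exact precision; a lone final rounding: 4 significant digits.
Convert: Sliding speed v = 31.78 mm/s = 0.03178 m/s. Total distance L = v·t = 0.03178 m/s × 99.10 s = 3.149 m.
Convert: Hardness H = 962.2 HV × 9.807 MPa/HV = 9436 MPa = 9.436e+09 Pa.
Convert: Contact area A = 91.07 mm² = 9.107e-05 m².
Collected in SI base units: W = 287.9 N, H = 9.436e+09 Pa, K = 9.482e-03.
Archard relation: V = K·W·L/H = 9.482e-03 · 287.9 · 3.149 / 9.436e+09 = 9.111e-10 m³.
Average depth h = V/A = 9.111e-10 / 9.107e-05 = 1.000e-05 m.

value=1.000e-05 m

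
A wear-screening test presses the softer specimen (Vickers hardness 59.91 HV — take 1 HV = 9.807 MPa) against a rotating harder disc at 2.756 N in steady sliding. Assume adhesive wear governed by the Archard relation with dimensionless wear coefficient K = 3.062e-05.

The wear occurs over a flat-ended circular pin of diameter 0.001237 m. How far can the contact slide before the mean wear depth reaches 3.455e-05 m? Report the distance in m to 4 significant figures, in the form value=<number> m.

value=289.1 m

Every step maintains full precision; intermediate values are shown rounded. Rounded once at the end: four significant digits.
Convert: Hardness H = 59.91 HV × 9.807 MPa/HV = 587.5 MPa = 5.875e+08 Pa.
Convert: Contact area A = π·d²/4 = π·(0.001237 m)²/4 = 1.202e-06 m².
Expressed in SI base units: W = 2.756 N, H = 5.875e+08 Pa, K = 3.062e-05.
Volume at the limit: V_lim = h_lim·A = 3.455e-05 · 1.202e-06 = 4.152e-11 m³.
So the life L = V_lim·H/(K·W) = 4.152e-11 · 5.875e+08 / (3.062e-05 · 2.756) = 289.1 m.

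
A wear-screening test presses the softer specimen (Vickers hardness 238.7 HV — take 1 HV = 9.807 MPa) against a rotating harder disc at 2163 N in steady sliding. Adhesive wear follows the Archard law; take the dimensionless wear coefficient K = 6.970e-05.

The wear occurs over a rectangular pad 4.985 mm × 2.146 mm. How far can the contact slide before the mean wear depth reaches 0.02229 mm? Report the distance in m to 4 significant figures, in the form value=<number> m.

value=3.703 m

All arithmetic carries full float precision. Intermediate values are printed rounded; one last rounding, at four significant figures.
Hardness H = 238.7 HV × 9.807 MPa/HV = 2341 MPa = 2.341e+09 Pa.
Pad sides 4.985 mm × 2.146 mm = 0.004985 m × 0.002146 m. Contact area A = 0.004985 m × 0.002146 m = 1.070e-05 m².
Depth limit h_lim = 0.02229 mm = 2.229e-05 m.
In SI base units: W = 2163 N, H = 2.341e+09 Pa, K = 6.970e-05.
Allowed volume V_lim = h_lim·A = 2.229e-05 · 1.070e-05 = 2.385e-10 m³.
Sliding life L = V_lim·H/(K·W) = 2.385e-10 · 2.341e+09 / (6.970e-05 · 2163) = 3.703 m.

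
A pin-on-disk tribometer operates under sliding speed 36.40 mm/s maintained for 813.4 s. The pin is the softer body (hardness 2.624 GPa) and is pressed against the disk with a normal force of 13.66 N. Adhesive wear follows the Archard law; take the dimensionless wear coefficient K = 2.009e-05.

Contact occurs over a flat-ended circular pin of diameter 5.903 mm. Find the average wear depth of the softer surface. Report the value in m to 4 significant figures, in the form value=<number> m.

value=1.131e-07 m

Each operation carries full precision. Intermediate values are shown rounded, and one last rounding to four significant figures.
Convert: Sliding speed v = 36.40 mm/s = 0.03640 m/s. Sliding distance L = v·t = 0.03640 m/s × 813.4 s = 29.61 m.
Convert: Hardness H = 2.624 GPa = 2.624e+09 Pa.
Convert: Pin diameter d = 5.903 mm = 0.005903 m. Contact area A = π·d²/4 = π·(0.005903 m)²/4 = 2.737e-05 m².
Working in SI base units: W = 13.66 N, H = 2.624e+09 Pa, K = 2.009e-05.
Wear volume V = K·W·L/H = 2.009e-05 · 13.66 · 29.61 / 2.624e+09 = 3.097e-12 m³.
Average depth h = V/A = 3.097e-12 / 2.737e-05 = 1.131e-07 m.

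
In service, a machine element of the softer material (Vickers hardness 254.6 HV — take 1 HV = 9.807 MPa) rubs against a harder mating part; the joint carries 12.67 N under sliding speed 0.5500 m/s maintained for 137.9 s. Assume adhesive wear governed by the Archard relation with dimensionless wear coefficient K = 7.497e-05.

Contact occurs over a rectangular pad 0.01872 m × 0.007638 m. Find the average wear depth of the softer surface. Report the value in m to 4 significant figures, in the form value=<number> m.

Intermediate values are displayed rounded, and each operation holds exact precision; rounded just once to 4 significant figures.
Convert: Distance covered L = v·t = 0.5500 m/s × 137.9 s = 75.85 m.
Convert: Hardness H = 254.6 HV × 9.807 MPa/HV = 2497 MPa = 2.497e+09 Pa.
Convert: Contact area A = 0.01872 m × 0.007638 m = 1.430e-04 m².
In SI base units, W = 12.67 N, H = 2.497e+09 Pa, K = 7.497e-05.
Archard relation: V = K·W·L/H = 7.497e-05 · 12.67 · 75.85 / 2.497e+09 = 2.885e-11 m³.
Mean wear depth h = V/A = 2.885e-11 / 1.430e-04 = 2.018e-07 m.

value=2.018e-07 m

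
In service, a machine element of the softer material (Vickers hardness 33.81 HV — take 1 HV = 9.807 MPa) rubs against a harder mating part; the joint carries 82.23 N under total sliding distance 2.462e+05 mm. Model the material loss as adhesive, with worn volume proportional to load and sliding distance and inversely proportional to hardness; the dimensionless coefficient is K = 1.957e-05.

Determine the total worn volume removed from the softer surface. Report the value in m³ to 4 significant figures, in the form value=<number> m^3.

The intermediates are shown rounded — the algebra carries full precision; rounded just once, at 4 significant digits.
Convert: Path length L = 2.462e+05 mm = 246.2 m.
Convert: Hardness H = 33.81 HV × 9.807 MPa/HV = 331.6 MPa = 3.316e+08 Pa.
Expressed in SI base units: W = 82.23 N, H = 3.316e+08 Pa, K = 1.957e-05.
Archard relation: V = K·W·L/H = 1.957e-05 · 82.23 · 246.2 / 3.316e+08 = 1.195e-09 m³.

value=1.195e-09 m^3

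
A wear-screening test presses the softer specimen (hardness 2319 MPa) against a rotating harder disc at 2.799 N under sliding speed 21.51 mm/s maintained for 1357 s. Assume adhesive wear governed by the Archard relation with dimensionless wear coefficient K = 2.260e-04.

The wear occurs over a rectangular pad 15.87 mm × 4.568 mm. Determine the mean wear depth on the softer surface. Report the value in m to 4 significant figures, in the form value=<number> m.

value=1.098e-07 m

Each operation carries full precision, and intermediate values are displayed rounded — a lone final rounding, at 4 significant digits.
Sliding speed v = 21.51 mm/s = 0.02151 m/s. Distance L = v·t = 0.02151 m/s × 1357 s = 29.19 m.
Hardness H = 2319 MPa = 2.319e+09 Pa.
Pad sides 15.87 mm × 4.568 mm = 0.01587 m × 0.004568 m. Contact area A = 0.01587 m × 0.004568 m = 7.249e-05 m².
Expressed in SI base units: W = 2.799 N, H = 2.319e+09 Pa, K = 2.260e-04.
Volume removed: V = K·W·L/H = 2.260e-04 · 2.799 · 29.19 / 2.319e+09 = 7.962e-12 m³.
Average depth h = V/A = 7.962e-12 / 7.249e-05 = 1.098e-07 m.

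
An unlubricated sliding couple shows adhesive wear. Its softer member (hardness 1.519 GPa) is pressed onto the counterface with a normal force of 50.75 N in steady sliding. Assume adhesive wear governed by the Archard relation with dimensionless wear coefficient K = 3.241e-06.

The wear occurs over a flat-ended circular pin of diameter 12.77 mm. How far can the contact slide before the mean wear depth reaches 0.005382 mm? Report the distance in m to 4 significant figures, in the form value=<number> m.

Every step maintains full precision, and intermediates are shown rounded — rounded once at the end to 4 significant digits.
Hardness H = 1.519 GPa = 1.519e+09 Pa.
Pin diameter d = 12.77 mm = 0.01277 m. Contact area A = π·d²/4 = π·(0.01277 m)²/4 = 1.281e-04 m².
Depth limit h_lim = 0.005382 mm = 5.382e-06 m.
Expressed in SI base units: W = 50.75 N, H = 1.519e+09 Pa, K = 3.241e-06.
Permissible volume V_lim = h_lim·A = 5.382e-06 · 1.281e-04 = 6.893e-10 m³.
So the life L = V_lim·H/(K·W) = 6.893e-10 · 1.519e+09 / (3.241e-06 · 50.75) = 6366 m.

value=6366 m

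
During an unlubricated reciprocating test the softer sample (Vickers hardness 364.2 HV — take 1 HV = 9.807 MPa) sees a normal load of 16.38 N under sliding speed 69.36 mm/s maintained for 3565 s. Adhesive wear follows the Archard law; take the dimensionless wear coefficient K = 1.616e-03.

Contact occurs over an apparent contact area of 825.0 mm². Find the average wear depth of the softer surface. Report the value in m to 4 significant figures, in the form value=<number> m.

The intermediates are shown rounded — the algebra carries full precision — a lone final rounding: 4 significant digits.
Convert: Sliding speed v = 69.36 mm/s = 0.06936 m/s. Sliding distance L = v·t = 0.06936 m/s × 3565 s = 247.3 m.
Convert: Hardness H = 364.2 HV × 9.807 MPa/HV = 3572 MPa = 3.572e+09 Pa.
Convert: Contact area A = 825.0 mm² = 8.250e-04 m².
Restated in SI base units: W = 16.38 N, H = 3.572e+09 Pa, K = 1.616e-03.
The Archard volume V = K·W·L/H = 1.616e-03 · 16.38 · 247.3 / 3.572e+09 = 1.833e-09 m³.
Average depth h = V/A = 1.833e-09 / 8.250e-04 = 2.221e-06 m.

value=2.221e-06 m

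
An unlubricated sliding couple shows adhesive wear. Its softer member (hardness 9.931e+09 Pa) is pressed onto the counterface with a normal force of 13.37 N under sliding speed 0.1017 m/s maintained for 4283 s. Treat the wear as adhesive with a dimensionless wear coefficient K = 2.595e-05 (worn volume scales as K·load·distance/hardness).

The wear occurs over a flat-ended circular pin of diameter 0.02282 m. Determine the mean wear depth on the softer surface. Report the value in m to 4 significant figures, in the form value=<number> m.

Quoted intermediates are rounded; all working math keeps exact precision, and a single final rounding, at four significant digits.
Convert: Total distance L = v·t = 0.1017 m/s × 4283 s = 435.6 m.
Convert: Contact area A = π·d²/4 = π·(0.02282 m)²/4 = 4.090e-04 m².
Collected in SI base units: W = 13.37 N, H = 9.931e+09 Pa, K = 2.595e-05.
Archard relation: V = K·W·L/H = 2.595e-05 · 13.37 · 435.6 / 9.931e+09 = 1.522e-11 m³.
Average depth h = V/A = 1.522e-11 / 4.090e-04 = 3.721e-08 m.

value=3.721e-08 m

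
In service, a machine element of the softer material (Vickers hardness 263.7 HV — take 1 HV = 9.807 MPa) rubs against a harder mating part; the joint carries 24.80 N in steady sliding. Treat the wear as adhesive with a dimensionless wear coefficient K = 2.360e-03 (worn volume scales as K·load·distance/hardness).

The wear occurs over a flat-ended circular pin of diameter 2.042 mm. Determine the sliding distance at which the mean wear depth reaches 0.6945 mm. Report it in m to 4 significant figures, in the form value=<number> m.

value=100.5 m

Intermediate values are displayed rounded, and all arithmetic keeps full float precision, and one last rounding, at 4 significant figures.
Convert: Hardness H = 263.7 HV × 9.807 MPa/HV = 2586 MPa = 2.586e+09 Pa.
Convert: Pin diameter d = 2.042 mm = 0.002042 m. Contact area A = π·d²/4 = π·(0.002042 m)²/4 = 3.275e-06 m².
Convert: Depth limit h_lim = 0.6945 mm = 6.945e-04 m.
Collected in SI base units: W = 24.80 N, H = 2.586e+09 Pa, K = 2.360e-03.
Permissible volume V_lim = h_lim·A = 6.945e-04 · 3.275e-06 = 2.274e-09 m³.
Sliding life L = V_lim·H/(K·W) = 2.274e-09 · 2.586e+09 / (2.360e-03 · 24.80) = 100.5 m.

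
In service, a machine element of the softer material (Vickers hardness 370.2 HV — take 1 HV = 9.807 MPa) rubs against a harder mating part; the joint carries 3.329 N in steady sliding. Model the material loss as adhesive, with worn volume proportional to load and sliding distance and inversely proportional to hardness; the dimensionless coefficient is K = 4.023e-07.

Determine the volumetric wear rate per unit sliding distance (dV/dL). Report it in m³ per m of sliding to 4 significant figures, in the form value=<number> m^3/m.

Each operation runs at full float precision — intermediate values are displayed rounded, and one final rounding, at four significant figures.
Convert: Hardness H = 370.2 HV × 9.807 MPa/HV = 3631 MPa = 3.631e+09 Pa.
In SI base units: W = 3.329 N, H = 3.631e+09 Pa, K = 4.023e-07.
Wear rate dV/dL = K·W/H, per unit distance: 4.023e-07 · 3.329 / 3.631e+09 = 3.689e-16 m³/m.

value=3.689e-16 m^3/m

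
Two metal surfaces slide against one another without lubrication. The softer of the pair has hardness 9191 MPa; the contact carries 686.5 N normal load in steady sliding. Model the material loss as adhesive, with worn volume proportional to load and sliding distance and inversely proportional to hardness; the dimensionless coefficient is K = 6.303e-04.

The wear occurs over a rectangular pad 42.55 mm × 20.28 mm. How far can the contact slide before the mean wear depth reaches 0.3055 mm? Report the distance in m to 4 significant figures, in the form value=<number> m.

value=5600 m

Intermediate values are shown rounded, and each operation keeps exact precision — rounded just once, at 4 significant figures.
Hardness H = 9191 MPa = 9.191e+09 Pa.
Pad sides 42.55 mm × 20.28 mm = 0.04255 m × 0.02028 m. Contact area A = 0.04255 m × 0.02028 m = 8.629e-04 m².
Depth limit h_lim = 0.3055 mm = 3.055e-04 m.
Expressed in SI base units: W = 686.5 N, H = 9.191e+09 Pa, K = 6.303e-04.
Wearable volume V_lim = h_lim·A = 3.055e-04 · 8.629e-04 = 2.636e-07 m³.
Inverting, life L = V_lim·H/(K·W) = 2.636e-07 · 9.191e+09 / (6.303e-04 · 686.5) = 5600 m.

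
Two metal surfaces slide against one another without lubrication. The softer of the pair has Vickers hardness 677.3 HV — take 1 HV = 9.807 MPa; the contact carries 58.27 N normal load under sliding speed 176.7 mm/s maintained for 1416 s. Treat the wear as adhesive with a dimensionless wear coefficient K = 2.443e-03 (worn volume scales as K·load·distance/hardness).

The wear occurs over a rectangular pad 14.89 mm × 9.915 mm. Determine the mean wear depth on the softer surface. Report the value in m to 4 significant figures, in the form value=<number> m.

All arithmetic keeps exact precision, and the intermediates appear rounded — a single final rounding to 4 significant figures.
Convert: Sliding speed v = 176.7 mm/s = 0.1767 m/s. Path length L = v·t = 0.1767 m/s × 1416 s = 250.2 m.
Convert: Hardness H = 677.3 HV × 9.807 MPa/HV = 6642 MPa = 6.642e+09 Pa.
Convert: Pad sides 14.89 mm × 9.915 mm = 0.01489 m × 0.009915 m. Contact area A = 0.01489 m × 0.009915 m = 1.476e-04 m².
Expressed in SI base units: W = 58.27 N, H = 6.642e+09 Pa, K = 2.443e-03.
Apply Archard: V = K·W·L/H = 2.443e-03 · 58.27 · 250.2 / 6.642e+09 = 5.362e-09 m³.
Depth of wear h = V/A = 5.362e-09 / 1.476e-04 = 3.632e-05 m.

value=3.632e-05 m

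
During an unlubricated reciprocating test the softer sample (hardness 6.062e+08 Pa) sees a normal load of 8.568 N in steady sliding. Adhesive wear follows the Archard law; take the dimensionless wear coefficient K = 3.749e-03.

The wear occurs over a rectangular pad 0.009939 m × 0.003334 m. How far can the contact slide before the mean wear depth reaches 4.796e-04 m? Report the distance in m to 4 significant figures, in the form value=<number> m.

The intermediates appear rounded, and the algebra maintains exact precision — one last rounding: 4 significant figures.
Contact area A = 0.009939 m × 0.003334 m = 3.314e-05 m².
As SI base values: W = 8.568 N, H = 6.062e+08 Pa, K = 3.749e-03.
Allowed volume V_lim = h_lim·A = 4.796e-04 · 3.314e-05 = 1.589e-08 m³.
Thus life L = V_lim·H/(K·W) = 1.589e-08 · 6.062e+08 / (3.749e-03 · 8.568) = 299.9 m.

value=299.9 m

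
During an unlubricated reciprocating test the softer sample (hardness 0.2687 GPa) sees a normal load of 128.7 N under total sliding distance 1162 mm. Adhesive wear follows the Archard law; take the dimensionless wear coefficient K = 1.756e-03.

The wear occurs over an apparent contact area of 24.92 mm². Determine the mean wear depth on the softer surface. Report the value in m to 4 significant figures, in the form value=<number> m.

Intermediates are displayed rounded; the computation maintains exact precision — a lone final rounding: 4 significant digits.
Convert: The distance L = 1162 mm = 1.162 m.
Convert: Hardness H = 0.2687 GPa = 2.687e+08 Pa.
Convert: Contact area A = 24.92 mm² = 2.492e-05 m².
SI base units throughout: W = 128.7 N, H = 2.687e+08 Pa, K = 1.756e-03.
Wear volume V = K·W·L/H = 1.756e-03 · 128.7 · 1.162 / 2.687e+08 = 9.773e-10 m³.
Mean wear depth h = V/A = 9.773e-10 / 2.492e-05 = 3.922e-05 m.

value=3.922e-05 m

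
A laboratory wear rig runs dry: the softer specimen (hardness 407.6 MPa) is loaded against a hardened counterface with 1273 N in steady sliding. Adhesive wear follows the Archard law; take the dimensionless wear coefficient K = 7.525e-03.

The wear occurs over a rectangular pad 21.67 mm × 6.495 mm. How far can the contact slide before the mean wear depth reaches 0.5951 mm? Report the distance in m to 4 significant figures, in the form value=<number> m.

Intermediate values are shown rounded. All arithmetic carries exact precision; one last rounding: 4 significant digits.
Hardness H = 407.6 MPa = 4.076e+08 Pa.
Pad sides 21.67 mm × 6.495 mm = 0.02167 m × 0.006495 m. Contact area A = 0.02167 m × 0.006495 m = 1.407e-04 m².
Depth limit h_lim = 0.5951 mm = 5.951e-04 m.
As SI base values: W = 1273 N, H = 4.076e+08 Pa, K = 7.525e-03.
Permissible volume V_lim = h_lim·A = 5.951e-04 · 1.407e-04 = 8.376e-08 m³.
Life L = V_lim·H/(K·W) = 8.376e-08 · 4.076e+08 / (7.525e-03 · 1273) = 3.564 m.

value=3.564 m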